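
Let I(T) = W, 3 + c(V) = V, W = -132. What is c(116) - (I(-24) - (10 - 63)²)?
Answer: 3054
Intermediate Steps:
c(V) = -3 + V
I(T) = -132
c(116) - (I(-24) - (10 - 63)²) = (-3 + 116) - (-132 - (10 - 63)²) = 113 - (-132 - 1*(-53)²) = 113 - (-132 - 1*2809) = 113 - (-132 - 2809) = 113 - 1*(-2941) = 113 + 2941 = 3054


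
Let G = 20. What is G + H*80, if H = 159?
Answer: 12740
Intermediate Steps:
G + H*80 = 20 + 159*80 = 20 + 12720 = 12740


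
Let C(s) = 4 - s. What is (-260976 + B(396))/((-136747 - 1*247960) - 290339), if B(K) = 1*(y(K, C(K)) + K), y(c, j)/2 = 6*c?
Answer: 127914/337523 ≈ 0.37898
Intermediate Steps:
y(c, j) = 12*c (y(c, j) = 2*(6*c) = 12*c)
B(K) = 13*K (B(K) = 1*(12*K + K) = 1*(13*K) = 13*K)
(-260976 + B(396))/((-136747 - 1*247960) - 290339) = (-260976 + 13*396)/((-136747 - 1*247960) - 290339) = (-260976 + 5148)/((-136747 - 247960) - 290339) = -255828/(-384707 - 290339) = -255828/(-675046) = -255828*(-1/675046) = 127914/337523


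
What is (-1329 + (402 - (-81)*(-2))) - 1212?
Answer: -2301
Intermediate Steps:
(-1329 + (402 - (-81)*(-2))) - 1212 = (-1329 + (402 - 1*162)) - 1212 = (-1329 + (402 - 162)) - 1212 = (-1329 + 240) - 1212 = -1089 - 1212 = -2301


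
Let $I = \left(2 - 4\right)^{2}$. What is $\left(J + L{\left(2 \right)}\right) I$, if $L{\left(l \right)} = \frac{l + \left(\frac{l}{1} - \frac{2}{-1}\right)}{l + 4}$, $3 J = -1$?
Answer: $\frac{8}{3} \approx 2.6667$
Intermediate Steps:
$J = - \frac{1}{3}$ ($J = \frac{1}{3} \left(-1\right) = - \frac{1}{3} \approx -0.33333$)
$I = 4$ ($I = \left(-2\right)^{2} = 4$)
$L{\left(l \right)} = \frac{2 + 2 l}{4 + l}$ ($L{\left(l \right)} = \frac{l + \left(l 1 - -2\right)}{4 + l} = \frac{l + \left(l + 2\right)}{4 + l} = \frac{l + \left(2 + l\right)}{4 + l} = \frac{2 + 2 l}{4 + l}$)
$\left(J + L{\left(2 \right)}\right) I = \left(- \frac{1}{3} + \frac{2 \left(1 + 2\right)}{4 + 2}\right) 4 = \left(- \frac{1}{3} + 2 \cdot \frac{1}{6} \cdot 3\right) 4 = \left(- \frac{1}{3} + 1\right) 4 = \frac{2}{3} \cdot 4 = \frac{8}{3}$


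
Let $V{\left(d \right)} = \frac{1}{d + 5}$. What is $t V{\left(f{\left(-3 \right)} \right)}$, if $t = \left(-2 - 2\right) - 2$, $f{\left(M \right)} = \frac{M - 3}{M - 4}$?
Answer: $- \frac{42}{41} \approx -1.0244$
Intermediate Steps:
$f{\left(M \right)} = \frac{-3 + M}{-4 + M}$
$t = -6$ ($t = -4 - 2 = -6$)
$V{\left(d \right)} = \frac{1}{5 + d}$
$t V{\left(f{\left(-3 \right)} \right)} = - \frac{6}{5 + \frac{-3 - 3}{-4 - 3}} = - \frac{6}{5 + \frac{1}{-7} \left(-6\right)} = - \frac{6}{5 - - \frac{6}{7}} = - \frac{6}{5 + \frac{6}{7}} = - \frac{6}{\frac{41}{7}} = \left(-6\right) \frac{7}{41} = - \frac{42}{41}$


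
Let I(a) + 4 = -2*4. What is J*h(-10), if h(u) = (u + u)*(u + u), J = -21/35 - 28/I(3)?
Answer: 2080/3 ≈ 693.33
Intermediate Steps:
I(a) = -12 (I(a) = -4 - 2*4 = -4 - 8 = -12)
J = 26/15 (J = -21/35 - 28/(-12) = -21*1/35 - 28*(-1/12) = -3/5 + 7/3 = 26/15 ≈ 1.7333)
h(u) = 4*u**2 (h(u) = (2*u)*(2*u) = 4*u**2)
J*h(-10) = 26*(4*(-10)**2)/15 = 26*(4*100)/15 = (26/15)*400 = 2080/3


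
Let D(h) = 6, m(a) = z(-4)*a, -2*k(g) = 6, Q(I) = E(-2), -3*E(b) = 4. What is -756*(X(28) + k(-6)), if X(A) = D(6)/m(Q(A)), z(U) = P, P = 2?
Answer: 3969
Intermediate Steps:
z(U) = 2
E(b) = -4/3 (E(b) = -⅓*4 = -4/3)
Q(I) = -4/3
k(g) = -3 (k(g) = -½*6 = -3)
m(a) = 2*a
X(A) = -9/4 (X(A) = 6/((2*(-4/3))) = 6/(-8/3) = 6*(-3/8) = -9/4)
-756*(X(28) + k(-6)) = -756*(-9/4 - 3) = -756*(-21/4) = 3969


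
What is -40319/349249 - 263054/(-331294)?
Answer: 39256951830/57852049103 ≈ 0.67857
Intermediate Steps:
-40319/349249 - 263054/(-331294) = -40319*1/349249 - 263054*(-1/331294) = -40319/349249 + 131527/165647 = 39256951830/57852049103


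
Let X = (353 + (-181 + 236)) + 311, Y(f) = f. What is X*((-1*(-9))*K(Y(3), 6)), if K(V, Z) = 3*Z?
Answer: 116478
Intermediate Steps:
X = 719 (X = (353 + 55) + 311 = 408 + 311 = 719)
X*((-1*(-9))*K(Y(3), 6)) = 719*((-1*(-9))*(3*6)) = 719*(9*18) = 719*162 = 116478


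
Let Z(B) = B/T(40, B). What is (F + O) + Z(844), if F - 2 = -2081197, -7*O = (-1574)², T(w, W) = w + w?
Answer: -340915343/140 ≈ -2.4351e+6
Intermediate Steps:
T(w, W) = 2*w
O = -2477476/7 (O = -⅐*(-1574)² = -⅐*2477476 = -2477476/7 ≈ -3.5393e+5)
F = -2081195 (F = 2 - 2081197 = -2081195)
Z(B) = B/80 (Z(B) = B/((2*40)) = B/80)
(F + O) + Z(844) = (-2081195 - 2477476/7) + (1/80)*844 = -17045841/7 + 211/20 = -340915343/140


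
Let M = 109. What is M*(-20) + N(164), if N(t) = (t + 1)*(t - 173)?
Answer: -3665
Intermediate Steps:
N(t) = (1 + t)*(-173 + t)
M*(-20) + N(164) = 109*(-20) + (-173 + 164² - 172*164) = -2180 + (-173 + 26896 - 28208) = -2180 - 1485 = -3665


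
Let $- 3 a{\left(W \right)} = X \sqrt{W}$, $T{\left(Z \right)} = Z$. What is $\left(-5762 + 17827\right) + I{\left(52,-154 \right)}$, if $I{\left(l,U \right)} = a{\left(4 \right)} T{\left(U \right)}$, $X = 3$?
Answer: $12373$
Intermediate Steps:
$a{\left(W \right)} = - \sqrt{W}$ ($a{\left(W \right)} = - \frac{3 \sqrt{W}}{3} = - \sqrt{W}$)
$I{\left(l,U \right)} = - 2 U$ ($I{\left(l,U \right)} = - \sqrt{4} U = \left(-1\right) 2 U = - 2 U$)
$\left(-5762 + 17827\right) + I{\left(52,-154 \right)} = \left(-5762 + 17827\right) - -308 = 12065 + 308 = 12373$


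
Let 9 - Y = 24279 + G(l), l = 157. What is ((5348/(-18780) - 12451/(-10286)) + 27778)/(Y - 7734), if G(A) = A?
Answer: -1341521270123/1553143775970 ≈ -0.86375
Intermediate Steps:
Y = -24427 (Y = 9 - (24279 + 157) = 9 - 1*24436 = 9 - 24436 = -24427)
((5348/(-18780) - 12451/(-10286)) + 27778)/(Y - 7734) = ((5348/(-18780) - 12451/(-10286)) + 27778)/(-24427 - 7734) = ((5348*(-1/18780) - 12451*(-1/10286)) + 27778)/(-32161) = ((-1337/4695 + 12451/10286) + 27778)*(-1/32161) = (44705063/48292770 + 27778)*(-1/32161) = (1341521270123/48292770)*(-1/32161) = -1341521270123/1553143775970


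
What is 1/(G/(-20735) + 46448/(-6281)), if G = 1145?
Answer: -2367937/17641655 ≈ -0.13422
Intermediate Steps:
1/(G/(-20735) + 46448/(-6281)) = 1/(1145/(-20735) + 46448/(-6281)) = 1/(1145*(-1/20735) + 46448*(-1/6281)) = 1/(-229/4147 - 46448/6281) = 1/(-17641655/2367937) = -2367937/17641655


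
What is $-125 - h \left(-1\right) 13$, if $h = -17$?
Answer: $-346$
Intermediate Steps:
$-125 - h \left(-1\right) 13 = -125 - \left(-17\right) \left(-1\right) 13 = -125 - 17 \cdot 13 = -125 - 221 = -346$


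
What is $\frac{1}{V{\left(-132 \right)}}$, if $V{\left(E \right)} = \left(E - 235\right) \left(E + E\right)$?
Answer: $\frac{1}{96888} \approx 1.0321 \cdot 10^{-5}$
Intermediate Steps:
$V{\left(E \right)} = 2 E \left(-235 + E\right)$ ($V{\left(E \right)} = \left(-235 + E\right) 2 E = 2 E \left(-235 + E\right)$)
$\frac{1}{V{\left(-132 \right)}} = \frac{1}{2 \left(-132\right) \left(-235 - 132\right)} = \frac{1}{2 \left(-132\right) \left(-367\right)} = \frac{1}{96888}$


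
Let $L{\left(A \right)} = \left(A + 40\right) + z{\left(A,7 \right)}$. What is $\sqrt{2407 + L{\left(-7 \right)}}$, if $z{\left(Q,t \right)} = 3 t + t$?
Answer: $2 \sqrt{617} \approx 49.679$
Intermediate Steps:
$z{\left(Q,t \right)} = 4 t$
$L{\left(A \right)} = 68 + A$ ($L{\left(A \right)} = \left(A + 40\right) + 4 \cdot 7 = \left(40 + A\right) + 28 = 68 + A$)
$\sqrt{2407 + L{\left(-7 \right)}} = \sqrt{2407 + \left(68 - 7\right)} = \sqrt{2407 + 61} = \sqrt{2468} = 2 \sqrt{617}$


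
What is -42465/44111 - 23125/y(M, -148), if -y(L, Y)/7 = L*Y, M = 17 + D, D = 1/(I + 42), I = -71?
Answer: -1384509715/607673136 ≈ -2.2784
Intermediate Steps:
D = -1/29 (D = 1/(-71 + 42) = 1/(-29) = -1/29 ≈ -0.034483)
M = 492/29 (M = 17 - 1/29 = 492/29 ≈ 16.966)
y(L, Y) = -7*L*Y
-42465/44111 - 23125/y(M, -148) = -42465/44111 - 23125/((-7*492/29*(-148))) = -42465*1/44111 - 23125/509712/29 = -42465/44111 - 23125*29/509712 = -42465/44111 - 18125/13776 = -1384509715/607673136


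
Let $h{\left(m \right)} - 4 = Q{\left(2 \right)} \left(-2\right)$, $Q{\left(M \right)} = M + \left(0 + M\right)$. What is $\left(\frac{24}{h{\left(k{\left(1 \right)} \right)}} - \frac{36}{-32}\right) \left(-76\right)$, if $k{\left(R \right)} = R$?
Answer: $\frac{741}{2} \approx 370.5$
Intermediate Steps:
$Q{\left(M \right)} = 2 M$ ($Q{\left(M \right)} = M + M = 2 M$)
$h{\left(m \right)} = -4$ ($h{\left(m \right)} = 4 + 2 \cdot 2 \left(-2\right) = 4 + 4 \left(-2\right) = 4 - 8 = -4$)
$\left(\frac{24}{h{\left(k{\left(1 \right)} \right)}} - \frac{36}{-32}\right) \left(-76\right) = \left(\frac{24}{-4} - \frac{36}{-32}\right) \left(-76\right) = \left(24 \left(- \frac{1}{4}\right) - - \frac{9}{8}\right) \left(-76\right) = \left(-6 + \frac{9}{8}\right) \left(-76\right) = \left(- \frac{39}{8}\right) \left(-76\right) = \frac{741}{2}$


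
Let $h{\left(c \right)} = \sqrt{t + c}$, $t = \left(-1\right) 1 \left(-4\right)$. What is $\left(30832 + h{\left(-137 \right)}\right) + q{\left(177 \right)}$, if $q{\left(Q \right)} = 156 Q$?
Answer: $58444 + i \sqrt{133} \approx 58444.0 + 11.533 i$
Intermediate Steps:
$t = 4$ ($t = \left(-1\right) \left(-4\right) = 4$)
$h{\left(c \right)} = \sqrt{4 + c}$
$\left(30832 + h{\left(-137 \right)}\right) + q{\left(177 \right)} = \left(30832 + \sqrt{4 - 137}\right) + 156 \cdot 177 = \left(30832 + \sqrt{-133}\right) + 27612 = \left(30832 + i \sqrt{133}\right) + 27612 = 58444 + i \sqrt{133}$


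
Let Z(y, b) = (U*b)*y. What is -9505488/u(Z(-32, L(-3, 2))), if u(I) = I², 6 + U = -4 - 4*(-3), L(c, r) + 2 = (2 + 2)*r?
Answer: -198031/3072 ≈ -64.463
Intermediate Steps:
L(c, r) = -2 + 4*r (L(c, r) = -2 + (2 + 2)*r = -2 + 4*r)
U = 2 (U = -6 + (-4 - 4*(-3)) = -6 + (-4 + 12) = -6 + 8 = 2)
Z(y, b) = 2*b*y (Z(y, b) = (2*b)*y = 2*b*y)
-9505488/u(Z(-32, L(-3, 2))) = -9505488*1/(4096*(-2 + 4*2)²) = -9505488*1/(4096*(-2 + 8)²) = -9505488/((2*6*(-32))²) = -9505488/((-384)²) = -9505488/147456 = -9505488*1/147456 = -198031/3072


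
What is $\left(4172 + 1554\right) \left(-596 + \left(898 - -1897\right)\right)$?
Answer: $12591474$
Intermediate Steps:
$\left(4172 + 1554\right) \left(-596 + \left(898 - -1897\right)\right) = 5726 \left(-596 + \left(898 + 1897\right)\right) = 5726 \left(-596 + 2795\right) = 5726 \cdot 2199 = 12591474$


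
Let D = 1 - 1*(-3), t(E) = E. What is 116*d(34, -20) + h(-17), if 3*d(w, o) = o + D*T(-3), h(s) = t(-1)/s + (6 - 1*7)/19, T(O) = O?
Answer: -1198970/969 ≈ -1237.3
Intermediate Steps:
h(s) = -1/19 - 1/s (h(s) = -1/s + (6 - 1*7)/19 = -1/s + (6 - 7)*(1/19) = -1/s - 1*1/19 = -1/s - 1/19 = -1/19 - 1/s)
D = 4 (D = 1 + 3 = 4)
d(w, o) = -4 + o/3 (d(w, o) = (o + 4*(-3))/3 = (o - 12)/3 = (-12 + o)/3 = -4 + o/3)
116*d(34, -20) + h(-17) = 116*(-4 + (1/3)*(-20)) + (1/19)*(-19 - 1*(-17))/(-17) = 116*(-4 - 20/3) + (1/19)*(-1/17)*(-19 + 17) = 116*(-32/3) + (1/19)*(-1/17)*(-2) = -3712/3 + 2/323 = -1198970/969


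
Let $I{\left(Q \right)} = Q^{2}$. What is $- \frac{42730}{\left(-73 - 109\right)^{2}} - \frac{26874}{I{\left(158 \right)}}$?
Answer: $- \frac{122305381}{51681721} \approx -2.3665$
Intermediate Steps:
$- \frac{42730}{\left(-73 - 109\right)^{2}} - \frac{26874}{I{\left(158 \right)}} = - \frac{42730}{\left(-73 - 109\right)^{2}} - \frac{26874}{158^{2}} = - \frac{42730}{\left(-182\right)^{2}} - \frac{26874}{24964} = - \frac{42730}{33124} - \frac{13437}{12482} = \left(-42730\right) \frac{1}{33124} - \frac{13437}{12482} = - \frac{21365}{16562} - \frac{13437}{12482} = - \frac{122305381}{51681721}$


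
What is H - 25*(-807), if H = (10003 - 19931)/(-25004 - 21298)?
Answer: 467076389/23151 ≈ 20175.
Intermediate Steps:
H = 4964/23151 (H = -9928/(-46302) = -9928*(-1/46302) = 4964/23151 ≈ 0.21442)
H - 25*(-807) = 4964/23151 - 25*(-807) = 4964/23151 + 20175 = 467076389/23151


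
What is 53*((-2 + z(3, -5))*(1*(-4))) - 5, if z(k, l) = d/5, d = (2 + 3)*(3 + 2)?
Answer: -641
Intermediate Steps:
d = 25 (d = 5*5 = 25)
z(k, l) = 5 (z(k, l) = 25/5 = 25*(⅕) = 5)
53*((-2 + z(3, -5))*(1*(-4))) - 5 = 53*((-2 + 5)*(1*(-4))) - 5 = 53*(3*(-4)) - 5 = 53*(-12) - 5 = -636 - 5 = -641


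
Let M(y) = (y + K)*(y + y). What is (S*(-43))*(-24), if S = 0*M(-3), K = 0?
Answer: 0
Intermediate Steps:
M(y) = 2*y² (M(y) = (y + 0)*(y + y) = y*(2*y) = 2*y²)
S = 0 (S = 0*(2*(-3)²) = 0*(2*9) = 0*18 = 0)
(S*(-43))*(-24) = (0*(-43))*(-24) = 0*(-24) = 0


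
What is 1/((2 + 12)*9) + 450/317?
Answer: 57017/39942 ≈ 1.4275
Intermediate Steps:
1/((2 + 12)*9) + 450/317 = 1/(14*9) + 450*(1/317) = 1/126 + 450/317 = 57017/39942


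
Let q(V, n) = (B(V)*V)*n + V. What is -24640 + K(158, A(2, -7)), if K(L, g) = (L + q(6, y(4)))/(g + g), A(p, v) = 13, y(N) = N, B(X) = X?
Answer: -320166/13 ≈ -24628.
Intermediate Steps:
q(V, n) = V + n*V² (q(V, n) = (V*V)*n + V = V²*n + V = n*V² + V = V + n*V²)
K(L, g) = (150 + L)/(2*g) (K(L, g) = (L + 6*(1 + 6*4))/(g + g) = (L + 6*(1 + 24))/((2*g)) = (L + 6*25)*(1/(2*g)) = (L + 150)*(1/(2*g)) = (150 + L)*(1/(2*g)) = (150 + L)/(2*g))
-24640 + K(158, A(2, -7)) = -24640 + (½)*(150 + 158)/13 = -24640 + (½)*(1/13)*308 = -24640 + 154/13 = -320166/13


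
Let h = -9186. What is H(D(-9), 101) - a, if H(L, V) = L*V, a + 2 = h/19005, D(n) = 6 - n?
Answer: 9613257/6335 ≈ 1517.5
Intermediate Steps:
a = -15732/6335 (a = -2 - 9186/19005 = -2 - 9186*1/19005 = -2 - 3062/6335 = -15732/6335 ≈ -2.4833)
H(D(-9), 101) - a = (6 - 1*(-9))*101 - 1*(-15732/6335) = (6 + 9)*101 + 15732/6335 = 15*101 + 15732/6335 = 1515 + 15732/6335 = 9613257/6335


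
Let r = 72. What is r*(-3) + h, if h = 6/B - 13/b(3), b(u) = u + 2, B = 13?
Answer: -14179/65 ≈ -218.14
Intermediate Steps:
b(u) = 2 + u
h = -139/65 (h = 6/13 - 13/(2 + 3) = 6*(1/13) - 13/5 = 6/13 - 13*⅕ = 6/13 - 13/5 = -139/65 ≈ -2.1385)
r*(-3) + h = 72*(-3) - 139/65 = -216 - 139/65 = -14179/65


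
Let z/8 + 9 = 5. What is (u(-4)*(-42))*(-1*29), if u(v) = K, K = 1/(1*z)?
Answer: -609/16 ≈ -38.063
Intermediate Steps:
z = -32 (z = -72 + 8*5 = -72 + 40 = -32)
K = -1/32 (K = 1/(1*(-32)) = 1/(-32) = -1/32 ≈ -0.031250)
u(v) = -1/32
(u(-4)*(-42))*(-1*29) = (-1/32*(-42))*(-1*29) = (21/16)*(-29) = -609/16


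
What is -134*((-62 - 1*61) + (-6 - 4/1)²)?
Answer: 3082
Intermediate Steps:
-134*((-62 - 1*61) + (-6 - 4/1)²) = -134*((-62 - 61) + (-6 - 4*1)²) = -134*(-123 + (-6 - 4)²) = -134*(-123 + (-10)²) = -134*(-123 + 100) = -134*(-23) = 3082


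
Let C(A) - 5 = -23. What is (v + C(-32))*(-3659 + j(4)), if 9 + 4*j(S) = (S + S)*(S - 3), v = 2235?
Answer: -32450229/4 ≈ -8.1126e+6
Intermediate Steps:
j(S) = -9/4 + S*(-3 + S)/2 (j(S) = -9/4 + ((S + S)*(S - 3))/4 = -9/4 + ((2*S)*(-3 + S))/4 = -9/4 + (2*S*(-3 + S))/4 = -9/4 + S*(-3 + S)/2)
C(A) = -18 (C(A) = 5 - 23 = -18)
(v + C(-32))*(-3659 + j(4)) = (2235 - 18)*(-3659 + (-9/4 + (½)*4² - 3/2*4)) = 2217*(-3659 + (-9/4 + (½)*16 - 6)) = 2217*(-3659 + (-9/4 + 8 - 6)) = 2217*(-3659 - ¼) = 2217*(-14637/4) = -32450229/4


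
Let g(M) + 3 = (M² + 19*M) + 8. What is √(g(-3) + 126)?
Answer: √83 ≈ 9.1104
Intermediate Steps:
g(M) = 5 + M² + 19*M (g(M) = -3 + ((M² + 19*M) + 8) = -3 + (8 + M² + 19*M) = 5 + M² + 19*M)
√(g(-3) + 126) = √((5 + (-3)² + 19*(-3)) + 126) = √((5 + 9 - 57) + 126) = √(-43 + 126) = √83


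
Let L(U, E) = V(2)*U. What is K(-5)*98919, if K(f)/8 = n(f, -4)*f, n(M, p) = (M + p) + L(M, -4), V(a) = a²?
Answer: 114746040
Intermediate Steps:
L(U, E) = 4*U (L(U, E) = 2²*U = 4*U)
n(M, p) = p + 5*M (n(M, p) = (M + p) + 4*M = p + 5*M)
K(f) = 8*f*(-4 + 5*f) (K(f) = 8*((-4 + 5*f)*f) = 8*(f*(-4 + 5*f)) = 8*f*(-4 + 5*f))
K(-5)*98919 = (8*(-5)*(-4 + 5*(-5)))*98919 = (8*(-5)*(-4 - 25))*98919 = (8*(-5)*(-29))*98919 = 1160*98919 = 114746040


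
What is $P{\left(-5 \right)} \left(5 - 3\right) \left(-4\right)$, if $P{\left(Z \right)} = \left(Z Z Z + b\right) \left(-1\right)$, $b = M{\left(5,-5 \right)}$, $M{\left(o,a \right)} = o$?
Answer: $-960$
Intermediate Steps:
$b = 5$
$P{\left(Z \right)} = -5 - Z^{3}$ ($P{\left(Z \right)} = \left(Z Z Z + 5\right) \left(-1\right) = \left(Z^{2} Z + 5\right) \left(-1\right) = \left(Z^{3} + 5\right) \left(-1\right) = \left(5 + Z^{3}\right) \left(-1\right) = -5 - Z^{3}$)
$P{\left(-5 \right)} \left(5 - 3\right) \left(-4\right) = \left(-5 - \left(-5\right)^{3}\right) \left(5 - 3\right) \left(-4\right) = \left(-5 - -125\right) \left(5 - 3\right) \left(-4\right) = \left(-5 + 125\right) 2 \left(-4\right) = 120 \cdot 2 \left(-4\right) = 240 \left(-4\right) = -960$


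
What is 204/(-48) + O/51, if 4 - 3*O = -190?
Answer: -1825/612 ≈ -2.9820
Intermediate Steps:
O = 194/3 (O = 4/3 - 1/3*(-190) = 4/3 + 190/3 = 194/3 ≈ 64.667)
204/(-48) + O/51 = 204/(-48) + (194/3)/51 = 204*(-1/48) + (194/3)*(1/51) = -17/4 + 194/153 = -1825/612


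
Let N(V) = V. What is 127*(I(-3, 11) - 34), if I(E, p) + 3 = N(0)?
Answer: -4699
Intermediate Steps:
I(E, p) = -3 (I(E, p) = -3 + 0 = -3)
127*(I(-3, 11) - 34) = 127*(-3 - 34) = 127*(-37) = -4699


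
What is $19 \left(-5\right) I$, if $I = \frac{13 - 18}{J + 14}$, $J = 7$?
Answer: $\frac{475}{21} \approx 22.619$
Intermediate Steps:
$I = - \frac{5}{21}$ ($I = \frac{13 - 18}{7 + 14} = - \frac{5}{21} \approx -0.2381$)
$19 \left(-5\right) I = 19 \left(-5\right) \left(- \frac{5}{21}\right) = \left(-95\right) \left(- \frac{5}{21}\right) = \frac{475}{21}$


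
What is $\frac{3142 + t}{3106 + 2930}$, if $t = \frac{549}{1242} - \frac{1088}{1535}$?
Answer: $\frac{665513351}{1278605880} \approx 0.5205$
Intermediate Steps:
$t = - \frac{56509}{211830}$ ($t = 549 \cdot \frac{1}{1242} - \frac{1088}{1535} = \frac{61}{138} - \frac{1088}{1535} = - \frac{56509}{211830} \approx -0.26677$)
$\frac{3142 + t}{3106 + 2930} = \frac{3142 - \frac{56509}{211830}}{3106 + 2930} = \frac{665513351}{211830 \cdot 6036} = \frac{665513351}{211830} \cdot \frac{1}{6036} = \frac{665513351}{1278605880}$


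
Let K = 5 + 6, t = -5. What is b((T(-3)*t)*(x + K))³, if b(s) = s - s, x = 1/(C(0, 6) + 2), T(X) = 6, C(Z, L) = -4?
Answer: 0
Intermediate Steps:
K = 11
x = -½ (x = 1/(-4 + 2) = 1/(-2) = -½ ≈ -0.50000)
b(s) = 0
b((T(-3)*t)*(x + K))³ = 0³ = 0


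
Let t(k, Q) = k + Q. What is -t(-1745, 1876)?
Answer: -131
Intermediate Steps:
t(k, Q) = Q + k
-t(-1745, 1876) = -(1876 - 1745) = -1*131 = -131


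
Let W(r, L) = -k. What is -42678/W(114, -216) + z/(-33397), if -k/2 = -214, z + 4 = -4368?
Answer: 713594191/7146958 ≈ 99.846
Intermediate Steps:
z = -4372 (z = -4 - 4368 = -4372)
k = 428 (k = -2*(-214) = 428)
W(r, L) = -428 (W(r, L) = -1*428 = -428)
-42678/W(114, -216) + z/(-33397) = -42678/(-428) - 4372/(-33397) = -42678*(-1/428) - 4372*(-1/33397) = 21339/214 + 4372/33397 = 713594191/7146958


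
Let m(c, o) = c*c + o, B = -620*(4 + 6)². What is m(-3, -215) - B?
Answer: 61794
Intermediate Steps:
B = -62000 (B = -620*10² = -620*100 = -62000)
m(c, o) = o + c² (m(c, o) = c² + o = o + c²)
m(-3, -215) - B = (-215 + (-3)²) - 1*(-62000) = (-215 + 9) + 62000 = -206 + 62000 = 61794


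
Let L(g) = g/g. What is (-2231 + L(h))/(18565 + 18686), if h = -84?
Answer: -2230/37251 ≈ -0.059864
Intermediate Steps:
L(g) = 1
(-2231 + L(h))/(18565 + 18686) = (-2231 + 1)/(18565 + 18686) = -2230/37251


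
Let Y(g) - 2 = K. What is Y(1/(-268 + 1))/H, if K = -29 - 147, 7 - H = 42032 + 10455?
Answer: 87/26240 ≈ 0.0033155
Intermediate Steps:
H = -52480 (H = 7 - (42032 + 10455) = 7 - 1*52487 = 7 - 52487 = -52480)
K = -176
Y(g) = -174 (Y(g) = 2 - 176 = -174)
Y(1/(-268 + 1))/H = -174/(-52480) = -174*(-1/52480) = 87/26240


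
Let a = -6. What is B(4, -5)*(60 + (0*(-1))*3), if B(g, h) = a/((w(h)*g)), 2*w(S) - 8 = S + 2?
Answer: -36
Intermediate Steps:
w(S) = 5 + S/2 (w(S) = 4 + (S + 2)/2 = 4 + (2 + S)/2 = 4 + (1 + S/2) = 5 + S/2)
B(g, h) = -6/(g*(5 + h/2)) (B(g, h) = -6*1/(g*(5 + h/2)) = -6/(g*(5 + h/2)))
B(4, -5)*(60 + (0*(-1))*3) = (-12/(4*(10 - 5)))*(60 + (0*(-1))*3) = (-12*1/4/5)*(60 + 0*3) = (-12*1/4*1/5)*(60 + 0) = -3/5*60 = -36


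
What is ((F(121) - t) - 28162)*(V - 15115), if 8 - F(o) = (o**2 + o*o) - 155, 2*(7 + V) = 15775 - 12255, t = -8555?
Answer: 651076812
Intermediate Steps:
V = 1753 (V = -7 + (15775 - 12255)/2 = -7 + (1/2)*3520 = -7 + 1760 = 1753)
F(o) = 163 - 2*o**2 (F(o) = 8 - ((o**2 + o*o) - 155) = 8 - ((o**2 + o**2) - 155) = 8 - (2*o**2 - 155) = 8 - (-155 + 2*o**2) = 8 + (155 - 2*o**2) = 163 - 2*o**2)
((F(121) - t) - 28162)*(V - 15115) = (((163 - 2*121**2) - 1*(-8555)) - 28162)*(1753 - 15115) = (((163 - 2*14641) + 8555) - 28162)*(-13362) = (((163 - 29282) + 8555) - 28162)*(-13362) = ((-29119 + 8555) - 28162)*(-13362) = (-20564 - 28162)*(-13362) = -48726*(-13362) = 651076812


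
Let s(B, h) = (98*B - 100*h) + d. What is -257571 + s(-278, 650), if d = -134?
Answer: -349949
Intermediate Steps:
s(B, h) = -134 - 100*h + 98*B (s(B, h) = (98*B - 100*h) - 134 = (-100*h + 98*B) - 134 = -134 - 100*h + 98*B)
-257571 + s(-278, 650) = -257571 + (-134 - 100*650 + 98*(-278)) = -257571 + (-134 - 65000 - 27244) = -257571 - 92378 = -349949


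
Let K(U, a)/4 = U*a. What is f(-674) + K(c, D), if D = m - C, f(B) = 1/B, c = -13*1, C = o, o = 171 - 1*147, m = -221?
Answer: 8586759/674 ≈ 12740.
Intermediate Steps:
o = 24 (o = 171 - 147 = 24)
C = 24
c = -13
D = -245 (D = -221 - 1*24 = -221 - 24 = -245)
K(U, a) = 4*U*a (K(U, a) = 4*(U*a) = 4*U*a)
f(-674) + K(c, D) = 1/(-674) + 4*(-13)*(-245) = -1/674 + 12740 = 8586759/674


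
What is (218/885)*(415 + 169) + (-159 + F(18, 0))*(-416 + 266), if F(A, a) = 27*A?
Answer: -43281938/885 ≈ -48906.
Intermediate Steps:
(218/885)*(415 + 169) + (-159 + F(18, 0))*(-416 + 266) = (218/885)*(415 + 169) + (-159 + 27*18)*(-416 + 266) = (218*(1/885))*584 + (-159 + 486)*(-150) = (218/885)*584 + 327*(-150) = 127312/885 - 49050 = -43281938/885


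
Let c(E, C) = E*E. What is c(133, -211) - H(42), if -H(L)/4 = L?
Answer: 17857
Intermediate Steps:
c(E, C) = E**2
H(L) = -4*L
c(133, -211) - H(42) = 133**2 - (-4)*42 = 17689 - 1*(-168) = 17689 + 168 = 17857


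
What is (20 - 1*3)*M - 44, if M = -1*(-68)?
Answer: 1112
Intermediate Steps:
M = 68
(20 - 1*3)*M - 44 = (20 - 1*3)*68 - 44 = (20 - 3)*68 - 44 = 17*68 - 44 = 1156 - 44 = 1112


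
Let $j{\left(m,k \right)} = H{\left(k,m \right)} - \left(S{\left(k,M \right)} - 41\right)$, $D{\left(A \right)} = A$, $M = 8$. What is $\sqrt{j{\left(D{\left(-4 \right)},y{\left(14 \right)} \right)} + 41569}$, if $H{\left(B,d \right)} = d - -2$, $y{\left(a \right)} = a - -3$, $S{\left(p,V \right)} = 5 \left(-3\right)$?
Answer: $\sqrt{41623} \approx 204.02$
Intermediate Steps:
$S{\left(p,V \right)} = -15$
$y{\left(a \right)} = 3 + a$ ($y{\left(a \right)} = a + 3 = 3 + a$)
$H{\left(B,d \right)} = 2 + d$ ($H{\left(B,d \right)} = d + 2 = 2 + d$)
$j{\left(m,k \right)} = 58 + m$ ($j{\left(m,k \right)} = \left(2 + m\right) - \left(-15 - 41\right) = \left(2 + m\right) - -56 = \left(2 + m\right) + 56 = 58 + m$)
$\sqrt{j{\left(D{\left(-4 \right)},y{\left(14 \right)} \right)} + 41569} = \sqrt{\left(58 - 4\right) + 41569} = \sqrt{54 + 41569} = \sqrt{41623}$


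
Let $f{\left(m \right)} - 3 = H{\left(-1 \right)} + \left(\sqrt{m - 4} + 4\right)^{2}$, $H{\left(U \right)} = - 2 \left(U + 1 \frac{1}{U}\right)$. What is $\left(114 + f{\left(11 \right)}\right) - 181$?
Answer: $-37 + 8 \sqrt{7} \approx -15.834$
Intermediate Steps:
$H{\left(U \right)} = - 2 U - \frac{2}{U}$ ($H{\left(U \right)} = - 2 \left(U + \frac{1}{U}\right) = - 2 U - \frac{2}{U}$)
$f{\left(m \right)} = 7 + \left(4 + \sqrt{-4 + m}\right)^{2}$ ($f{\left(m \right)} = 3 - \left(-2 - 2 - \left(\sqrt{m - 4} + 4\right)^{2}\right) = 3 + \left(\left(2 - -2\right) + \left(\sqrt{-4 + m} + 4\right)^{2}\right) = 3 + \left(\left(2 + 2\right) + \left(4 + \sqrt{-4 + m}\right)^{2}\right) = 3 + \left(4 + \left(4 + \sqrt{-4 + m}\right)^{2}\right) = 7 + \left(4 + \sqrt{-4 + m}\right)^{2}$)
$\left(114 + f{\left(11 \right)}\right) - 181 = \left(114 + \left(7 + \left(4 + \sqrt{-4 + 11}\right)^{2}\right)\right) - 181 = \left(114 + \left(7 + \left(4 + \sqrt{7}\right)^{2}\right)\right) - 181 = \left(121 + \left(4 + \sqrt{7}\right)^{2}\right) - 181 = -60 + \left(4 + \sqrt{7}\right)^{2}$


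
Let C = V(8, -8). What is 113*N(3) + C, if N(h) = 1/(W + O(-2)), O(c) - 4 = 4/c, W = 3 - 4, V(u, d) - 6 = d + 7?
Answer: 118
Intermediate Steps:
V(u, d) = 13 + d (V(u, d) = 6 + (d + 7) = 6 + (7 + d) = 13 + d)
W = -1
O(c) = 4 + 4/c
N(h) = 1 (N(h) = 1/(-1 + (4 + 4/(-2))) = 1/(-1 + (4 + 4*(-½))) = 1/(-1 + (4 - 2)) = 1/(-1 + 2) = 1/1 = 1)
C = 5 (C = 13 - 8 = 5)
113*N(3) + C = 113*1 + 5 = 113 + 5 = 118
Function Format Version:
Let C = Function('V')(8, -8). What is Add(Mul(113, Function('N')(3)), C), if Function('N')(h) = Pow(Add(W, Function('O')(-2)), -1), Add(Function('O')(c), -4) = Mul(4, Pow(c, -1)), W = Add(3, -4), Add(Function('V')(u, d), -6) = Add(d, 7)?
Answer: 118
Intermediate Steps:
Function('V')(u, d) = Add(13, d) (Function('V')(u, d) = Add(6, Add(d, 7)) = Add(6, Add(7, d)) = Add(13, d))
W = -1
Function('O')(c) = Add(4, Mul(4, Pow(c, -1)))
Function('N')(h) = 1 (Function('N')(h) = Pow(Add(-1, Add(4, Mul(4, Pow(-2, -1)))), -1) = Pow(Add(-1, Add(4, Mul(4, Rational(-1, 2)))), -1) = Pow(Add(-1, Add(4, -2)), -1) = Pow(Add(-1, 2), -1) = Pow(1, -1) = 1)
C = 5 (C = Add(13, -8) = 5)
Add(Mul(113, Function('N')(3)), C) = Add(Mul(113, 1), 5) = Add(113, 5) = 118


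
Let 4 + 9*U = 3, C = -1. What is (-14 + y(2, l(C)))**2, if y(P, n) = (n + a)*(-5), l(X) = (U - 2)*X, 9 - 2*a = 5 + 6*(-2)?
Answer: 337561/81 ≈ 4167.4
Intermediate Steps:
a = 8 (a = 9/2 - (5 + 6*(-2))/2 = 9/2 - (5 - 12)/2 = 9/2 - 1/2*(-7) = 9/2 + 7/2 = 8)
U = -1/9 (U = -4/9 + (1/9)*3 = -4/9 + 1/3 = -1/9 ≈ -0.11111)
l(X) = -19*X/9 (l(X) = (-1/9 - 2)*X = -19*X/9)
y(P, n) = -40 - 5*n (y(P, n) = (n + 8)*(-5) = (8 + n)*(-5) = -40 - 5*n)
(-14 + y(2, l(C)))**2 = (-14 + (-40 - (-95)*(-1)/9))**2 = (-14 + (-40 - 5*19/9))**2 = (-14 + (-40 - 95/9))**2 = (-14 - 455/9)**2 = (-581/9)**2 = 337561/81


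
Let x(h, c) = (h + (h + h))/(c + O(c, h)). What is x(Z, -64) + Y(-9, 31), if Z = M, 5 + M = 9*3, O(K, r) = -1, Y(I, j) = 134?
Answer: 8644/65 ≈ 132.98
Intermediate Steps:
M = 22 (M = -5 + 9*3 = -5 + 27 = 22)
Z = 22
x(h, c) = 3*h/(-1 + c) (x(h, c) = (h + (h + h))/(c - 1) = (h + 2*h)/(-1 + c) = (3*h)/(-1 + c) = 3*h/(-1 + c))
x(Z, -64) + Y(-9, 31) = 3*22/(-1 - 64) + 134 = 3*22/(-65) + 134 = 3*22*(-1/65) + 134 = -66/65 + 134 = 8644/65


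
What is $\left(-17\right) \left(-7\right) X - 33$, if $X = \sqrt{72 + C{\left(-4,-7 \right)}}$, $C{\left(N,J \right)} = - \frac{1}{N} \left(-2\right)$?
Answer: $-33 + \frac{119 \sqrt{286}}{2} \approx 973.24$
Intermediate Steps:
$C{\left(N,J \right)} = \frac{2}{N}$
$X = \frac{\sqrt{286}}{2}$ ($X = \sqrt{72 + \frac{2}{-4}} = \sqrt{72 + 2 \left(- \frac{1}{4}\right)} = \sqrt{72 - \frac{1}{2}} = \sqrt{\frac{143}{2}} = \frac{\sqrt{286}}{2} \approx 8.4558$)
$\left(-17\right) \left(-7\right) X - 33 = \left(-17\right) \left(-7\right) \frac{\sqrt{286}}{2} - 33 = 119 \frac{\sqrt{286}}{2} - 33 = \frac{119 \sqrt{286}}{2} - 33 = -33 + \frac{119 \sqrt{286}}{2}$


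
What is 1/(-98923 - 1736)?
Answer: -1/100659 ≈ -9.9345e-6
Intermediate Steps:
1/(-98923 - 1736) = 1/(-100659) = -1/100659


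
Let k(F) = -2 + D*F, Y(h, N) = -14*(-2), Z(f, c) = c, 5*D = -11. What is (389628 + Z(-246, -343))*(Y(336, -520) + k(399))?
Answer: -331592963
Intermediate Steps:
D = -11/5 (D = (⅕)*(-11) = -11/5 ≈ -2.2000)
Y(h, N) = 28
k(F) = -2 - 11*F/5
(389628 + Z(-246, -343))*(Y(336, -520) + k(399)) = (389628 - 343)*(28 + (-2 - 11/5*399)) = 389285*(28 + (-2 - 4389/5)) = 389285*(28 - 4399/5) = 389285*(-4259/5) = -331592963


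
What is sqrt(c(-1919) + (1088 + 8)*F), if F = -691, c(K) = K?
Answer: 7*I*sqrt(15495) ≈ 871.35*I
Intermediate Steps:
sqrt(c(-1919) + (1088 + 8)*F) = sqrt(-1919 + (1088 + 8)*(-691)) = sqrt(-1919 + 1096*(-691)) = sqrt(-1919 - 757336) = sqrt(-759255) = 7*I*sqrt(15495)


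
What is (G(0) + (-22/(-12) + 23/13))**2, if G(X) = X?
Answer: 78961/6084 ≈ 12.978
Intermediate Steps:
(G(0) + (-22/(-12) + 23/13))**2 = (0 + (-22/(-12) + 23/13))**2 = (0 + (-22*(-1/12) + 23*(1/13)))**2 = (0 + (11/6 + 23/13))**2 = (0 + 281/78)**2 = (281/78)**2 = 78961/6084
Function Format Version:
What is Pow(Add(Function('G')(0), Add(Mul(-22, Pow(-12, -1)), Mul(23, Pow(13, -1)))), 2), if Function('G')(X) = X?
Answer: Rational(78961, 6084) ≈ 12.978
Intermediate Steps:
Pow(Add(Function('G')(0), Add(Mul(-22, Pow(-12, -1)), Mul(23, Pow(13, -1)))), 2) = Pow(Add(0, Add(Mul(-22, Pow(-12, -1)), Mul(23, Pow(13, -1)))), 2) = Pow(Add(0, Add(Mul(-22, Rational(-1, 12)), Mul(23, Rational(1, 13)))), 2) = Pow(Add(0, Add(Rational(11, 6), Rational(23, 13))), 2) = Pow(Add(0, Rational(281, 78)), 2) = Pow(Rational(281, 78), 2) = Rational(78961, 6084)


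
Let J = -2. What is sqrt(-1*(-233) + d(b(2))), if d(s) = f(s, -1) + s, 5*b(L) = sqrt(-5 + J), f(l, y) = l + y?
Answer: sqrt(5800 + 10*I*sqrt(7))/5 ≈ 15.232 + 0.03474*I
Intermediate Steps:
b(L) = I*sqrt(7)/5 (b(L) = sqrt(-5 - 2)/5 = sqrt(-7)/5 = (I*sqrt(7))/5 = I*sqrt(7)/5)
d(s) = -1 + 2*s (d(s) = (s - 1) + s = (-1 + s) + s = -1 + 2*s)
sqrt(-1*(-233) + d(b(2))) = sqrt(-1*(-233) + (-1 + 2*(I*sqrt(7)/5))) = sqrt(233 + (-1 + 2*I*sqrt(7)/5)) = sqrt(232 + 2*I*sqrt(7)/5)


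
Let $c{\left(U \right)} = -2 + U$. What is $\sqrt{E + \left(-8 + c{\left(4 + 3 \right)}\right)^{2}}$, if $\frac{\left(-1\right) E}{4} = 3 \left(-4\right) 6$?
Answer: $3 \sqrt{33} \approx 17.234$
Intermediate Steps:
$E = 288$ ($E = - 4 \cdot 3 \left(-4\right) 6 = - 4 \left(\left(-12\right) 6\right) = \left(-4\right) \left(-72\right) = 288$)
$\sqrt{E + \left(-8 + c{\left(4 + 3 \right)}\right)^{2}} = \sqrt{288 + \left(-8 + \left(-2 + \left(4 + 3\right)\right)\right)^{2}} = \sqrt{288 + \left(-8 + \left(-2 + 7\right)\right)^{2}} = \sqrt{288 + \left(-8 + 5\right)^{2}} = \sqrt{288 + \left(-3\right)^{2}} = \sqrt{288 + 9} = \sqrt{297} = 3 \sqrt{33}$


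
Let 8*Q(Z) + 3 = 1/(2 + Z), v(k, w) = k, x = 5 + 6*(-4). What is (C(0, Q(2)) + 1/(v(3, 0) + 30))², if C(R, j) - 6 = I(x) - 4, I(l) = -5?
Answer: 9604/1089 ≈ 8.8191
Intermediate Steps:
x = -19 (x = 5 - 24 = -19)
Q(Z) = -3/8 + 1/(8*(2 + Z))
C(R, j) = -3 (C(R, j) = 6 + (-5 - 4) = 6 - 9 = -3)
(C(0, Q(2)) + 1/(v(3, 0) + 30))² = (-3 + 1/(3 + 30))² = (-3 + 1/33)² = (-98/33)² = 9604/1089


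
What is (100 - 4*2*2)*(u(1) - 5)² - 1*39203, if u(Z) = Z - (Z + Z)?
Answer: -36179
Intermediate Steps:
u(Z) = -Z (u(Z) = Z - 2*Z = -Z)
(100 - 4*2*2)*(u(1) - 5)² - 1*39203 = (100 - 4*2*2)*(-1*1 - 5)² - 1*39203 = (100 - 8*2)*(-1 - 5)² - 39203 = (100 - 16)*(-6)² - 39203 = 84*36 - 39203 = 3024 - 39203 = -36179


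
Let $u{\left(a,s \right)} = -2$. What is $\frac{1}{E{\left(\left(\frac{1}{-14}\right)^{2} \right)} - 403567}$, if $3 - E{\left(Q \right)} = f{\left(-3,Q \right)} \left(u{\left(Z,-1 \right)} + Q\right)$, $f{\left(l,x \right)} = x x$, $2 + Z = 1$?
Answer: $- \frac{7529536}{3038649665913} \approx -2.4779 \cdot 10^{-6}$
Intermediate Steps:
$Z = -1$ ($Z = -2 + 1 = -1$)
$f{\left(l,x \right)} = x^{2}$
$E{\left(Q \right)} = 3 - Q^{2} \left(-2 + Q\right)$
$\frac{1}{E{\left(\left(\frac{1}{-14}\right)^{2} \right)} - 403567} = \frac{1}{\left(3 - \left(\left(\frac{1}{-14}\right)^{2}\right)^{3} + 2 \left(\left(\frac{1}{-14}\right)^{2}\right)^{2}\right) - 403567} = \frac{1}{\left(3 - \left(\left(- \frac{1}{14}\right)^{2}\right)^{3} + 2 \left(\left(- \frac{1}{14}\right)^{2}\right)^{2}\right) - 403567} = \frac{1}{\left(3 - \left(\frac{1}{196}\right)^{3} + \frac{2}{38416}\right) - 403567} = \frac{1}{\left(3 - \frac{1}{7529536} + 2 \cdot \frac{1}{38416}\right) - 403567} = \frac{1}{\left(3 - \frac{1}{7529536} + \frac{1}{19208}\right) - 403567} = \frac{1}{\frac{22588999}{7529536} - 403567} = \frac{1}{- \frac{3038649665913}{7529536}} = - \frac{7529536}{3038649665913}$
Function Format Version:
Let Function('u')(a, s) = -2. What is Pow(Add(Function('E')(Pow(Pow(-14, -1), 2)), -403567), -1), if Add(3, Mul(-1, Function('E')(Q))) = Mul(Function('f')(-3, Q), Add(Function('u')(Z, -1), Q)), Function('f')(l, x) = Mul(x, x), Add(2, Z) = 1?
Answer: Rational(-7529536, 3038649665913) ≈ -2.4779e-6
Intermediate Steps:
Z = -1 (Z = Add(-2, 1) = -1)
Function('f')(l, x) = Pow(x, 2)
Function('E')(Q) = Add(3, Mul(-1, Pow(Q, 2), Add(-2, Q))) (Function('E')(Q) = Add(3, Mul(-1, Mul(Pow(Q, 2), Add(-2, Q)))) = Add(3, Mul(-1, Pow(Q, 2), Add(-2, Q))))
Pow(Add(Function('E')(Pow(Pow(-14, -1), 2)), -403567), -1) = Pow(Add(Add(3, Mul(-1, Pow(Pow(Pow(-14, -1), 2), 3)), Mul(2, Pow(Pow(Pow(-14, -1), 2), 2))), -403567), -1) = Pow(Add(Add(3, Mul(-1, Pow(Pow(Rational(-1, 14), 2), 3)), Mul(2, Pow(Pow(Rational(-1, 14), 2), 2))), -403567), -1) = Pow(Add(Add(3, Mul(-1, Pow(Rational(1, 196), 3)), Mul(2, Pow(Rational(1, 196), 2))), -403567), -1) = Pow(Add(Add(3, Mul(-1, Rational(1, 7529536)), Mul(2, Rational(1, 38416))), -403567), -1) = Pow(Add(Add(3, Rational(-1, 7529536), Rational(1, 19208)), -403567), -1) = Pow(Add(Rational(22588999, 7529536), -403567), -1) = Pow(Rational(-3038649665913, 7529536), -1) = Rational(-7529536, 3038649665913)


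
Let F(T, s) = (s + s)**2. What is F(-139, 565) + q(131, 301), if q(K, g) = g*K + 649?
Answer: 1316980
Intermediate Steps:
q(K, g) = 649 + K*g (q(K, g) = K*g + 649 = 649 + K*g)
F(T, s) = 4*s**2 (F(T, s) = (2*s)**2 = 4*s**2)
F(-139, 565) + q(131, 301) = 4*565**2 + (649 + 131*301) = 4*319225 + (649 + 39431) = 1276900 + 40080 = 1316980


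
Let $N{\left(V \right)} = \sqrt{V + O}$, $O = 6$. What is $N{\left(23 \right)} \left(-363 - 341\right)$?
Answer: $- 704 \sqrt{29} \approx -3791.2$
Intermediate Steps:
$N{\left(V \right)} = \sqrt{6 + V}$ ($N{\left(V \right)} = \sqrt{V + 6} = \sqrt{6 + V}$)
$N{\left(23 \right)} \left(-363 - 341\right) = \sqrt{6 + 23} \left(-363 - 341\right) = \sqrt{29} \left(-704\right) = - 704 \sqrt{29}$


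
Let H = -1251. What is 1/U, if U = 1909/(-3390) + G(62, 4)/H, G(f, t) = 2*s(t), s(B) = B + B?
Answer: -1413630/814133 ≈ -1.7364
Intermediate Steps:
s(B) = 2*B
G(f, t) = 4*t (G(f, t) = 2*(2*t) = 4*t)
U = -814133/1413630 (U = 1909/(-3390) + (4*4)/(-1251) = 1909*(-1/3390) + 16*(-1/1251) = -1909/3390 - 16/1251 = -814133/1413630 ≈ -0.57592)
1/U = 1/(-814133/1413630) = -1413630/814133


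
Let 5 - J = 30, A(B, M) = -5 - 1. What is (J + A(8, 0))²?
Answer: 961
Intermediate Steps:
A(B, M) = -6
J = -25 (J = 5 - 1*30 = 5 - 30 = -25)
(J + A(8, 0))² = (-25 - 6)² = (-31)² = 961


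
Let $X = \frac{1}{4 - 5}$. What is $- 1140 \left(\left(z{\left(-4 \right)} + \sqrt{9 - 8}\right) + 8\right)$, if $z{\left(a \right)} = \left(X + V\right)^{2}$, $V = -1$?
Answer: $-14820$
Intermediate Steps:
$X = -1$ ($X = \frac{1}{-1} = -1$)
$z{\left(a \right)} = 4$ ($z{\left(a \right)} = \left(-1 - 1\right)^{2} = \left(-2\right)^{2} = 4$)
$- 1140 \left(\left(z{\left(-4 \right)} + \sqrt{9 - 8}\right) + 8\right) = - 1140 \left(\left(4 + \sqrt{9 - 8}\right) + 8\right) = - 1140 \left(\left(4 + \sqrt{1}\right) + 8\right) = - 1140 \left(\left(4 + 1\right) + 8\right) = - 1140 \left(5 + 8\right) = \left(-1140\right) 13 = -14820$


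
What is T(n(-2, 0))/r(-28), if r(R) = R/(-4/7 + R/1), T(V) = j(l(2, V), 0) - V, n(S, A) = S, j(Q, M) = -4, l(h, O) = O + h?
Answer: -100/49 ≈ -2.0408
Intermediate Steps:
T(V) = -4 - V
r(R) = R/(-4/7 + R) (r(R) = R/(-4*⅐ + R*1) = R/(-4/7 + R))
T(n(-2, 0))/r(-28) = (-4 - 1*(-2))/((7*(-28)/(-4 + 7*(-28)))) = (-4 + 2)/((7*(-28)/(-4 - 196))) = -2/(7*(-28)/(-200)) = -2/(7*(-28)*(-1/200)) = -2/49/50 = -2*50/49 = -100/49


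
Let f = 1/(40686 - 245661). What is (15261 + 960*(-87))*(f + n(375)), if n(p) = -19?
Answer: 88612150078/68325 ≈ 1.2969e+6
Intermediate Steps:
f = -1/204975 (f = 1/(-204975) = -1/204975 ≈ -4.8786e-6)
(15261 + 960*(-87))*(f + n(375)) = (15261 + 960*(-87))*(-1/204975 - 19) = (15261 - 83520)*(-3894526/204975) = -68259*(-3894526/204975) = 88612150078/68325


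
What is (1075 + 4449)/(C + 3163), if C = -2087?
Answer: 1381/269 ≈ 5.1338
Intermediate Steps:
(1075 + 4449)/(C + 3163) = (1075 + 4449)/(-2087 + 3163) = 5524/1076 = 5524*(1/1076) = 1381/269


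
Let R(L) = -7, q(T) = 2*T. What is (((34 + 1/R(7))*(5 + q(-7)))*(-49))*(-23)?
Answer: -343413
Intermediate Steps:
(((34 + 1/R(7))*(5 + q(-7)))*(-49))*(-23) = (((34 + 1/(-7))*(5 + 2*(-7)))*(-49))*(-23) = (((34 - 1/7)*(5 - 14))*(-49))*(-23) = (((237/7)*(-9))*(-49))*(-23) = -2133/7*(-49)*(-23) = 14931*(-23) = -343413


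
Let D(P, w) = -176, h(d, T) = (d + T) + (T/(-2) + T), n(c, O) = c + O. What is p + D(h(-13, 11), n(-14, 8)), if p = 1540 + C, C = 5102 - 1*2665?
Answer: 3801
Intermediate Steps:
C = 2437 (C = 5102 - 2665 = 2437)
n(c, O) = O + c
h(d, T) = d + 3*T/2 (h(d, T) = (T + d) + (T*(-½) + T) = (T + d) + (-T/2 + T) = (T + d) + T/2 = d + 3*T/2)
p = 3977 (p = 1540 + 2437 = 3977)
p + D(h(-13, 11), n(-14, 8)) = 3977 - 176 = 3801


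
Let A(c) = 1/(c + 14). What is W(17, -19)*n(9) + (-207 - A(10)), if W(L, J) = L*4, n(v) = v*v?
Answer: 127223/24 ≈ 5301.0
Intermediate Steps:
n(v) = v**2
A(c) = 1/(14 + c)
W(L, J) = 4*L
W(17, -19)*n(9) + (-207 - A(10)) = (4*17)*9**2 + (-207 - 1/(14 + 10)) = 68*81 + (-207 - 1/24) = 5508 + (-207 - 1*1/24) = 5508 + (-207 - 1/24) = 5508 - 4969/24 = 127223/24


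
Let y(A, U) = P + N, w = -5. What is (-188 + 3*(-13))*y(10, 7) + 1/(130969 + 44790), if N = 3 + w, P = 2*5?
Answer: -319178343/175759 ≈ -1816.0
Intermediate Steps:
P = 10
N = -2 (N = 3 - 5 = -2)
y(A, U) = 8 (y(A, U) = 10 - 2 = 8)
(-188 + 3*(-13))*y(10, 7) + 1/(130969 + 44790) = (-188 + 3*(-13))*8 + 1/(130969 + 44790) = (-188 - 39)*8 + 1/175759 = -227*8 + 1/175759 = -1816 + 1/175759 = -319178343/175759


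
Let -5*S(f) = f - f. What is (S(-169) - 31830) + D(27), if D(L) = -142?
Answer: -31972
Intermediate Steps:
S(f) = 0 (S(f) = -(f - f)/5 = -⅕*0 = 0)
(S(-169) - 31830) + D(27) = (0 - 31830) - 142 = -31830 - 142 = -31972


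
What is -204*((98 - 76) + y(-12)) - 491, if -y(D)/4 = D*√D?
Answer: -4979 - 19584*I*√3 ≈ -4979.0 - 33921.0*I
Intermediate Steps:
y(D) = -4*D^(3/2) (y(D) = -4*D*√D = -4*D^(3/2))
-204*((98 - 76) + y(-12)) - 491 = -204*((98 - 76) - (-96)*I*√3) - 491 = -204*(22 - (-96)*I*√3) - 491 = -204*(22 + 96*I*√3) - 491 = (-4488 - 19584*I*√3) - 491 = -4979 - 19584*I*√3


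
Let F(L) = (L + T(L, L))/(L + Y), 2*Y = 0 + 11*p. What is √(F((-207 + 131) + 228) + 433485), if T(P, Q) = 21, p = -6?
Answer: 2*√1534650418/119 ≈ 658.40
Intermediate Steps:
Y = -33 (Y = (0 + 11*(-6))/2 = (0 - 66)/2 = (½)*(-66) = -33)
F(L) = (21 + L)/(-33 + L) (F(L) = (L + 21)/(L - 33) = (21 + L)/(-33 + L))
√(F((-207 + 131) + 228) + 433485) = √((21 + ((-207 + 131) + 228))/(-33 + ((-207 + 131) + 228)) + 433485) = √((21 + (-76 + 228))/(-33 + (-76 + 228)) + 433485) = √((21 + 152)/(-33 + 152) + 433485) = √(173/119 + 433485) = √(51584888/119) = 2*√1534650418/119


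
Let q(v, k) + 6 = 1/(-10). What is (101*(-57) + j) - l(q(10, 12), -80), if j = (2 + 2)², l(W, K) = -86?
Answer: -5655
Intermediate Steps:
q(v, k) = -61/10 (q(v, k) = -6 + 1/(-10) = -6 - ⅒ = -61/10)
j = 16 (j = 4² = 16)
(101*(-57) + j) - l(q(10, 12), -80) = (101*(-57) + 16) - 1*(-86) = (-5757 + 16) + 86 = -5741 + 86 = -5655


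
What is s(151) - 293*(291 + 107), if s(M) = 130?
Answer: -116484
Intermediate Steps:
s(151) - 293*(291 + 107) = 130 - 293*(291 + 107) = 130 - 293*398 = 130 - 116614 = -116484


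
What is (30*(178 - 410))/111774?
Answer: -1160/18629 ≈ -0.062268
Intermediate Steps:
(30*(178 - 410))/111774 = (30*(-232))*(1/111774) = -6960*1/111774 = -1160/18629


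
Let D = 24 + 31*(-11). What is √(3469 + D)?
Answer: 4*√197 ≈ 56.143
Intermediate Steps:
D = -317 (D = 24 - 341 = -317)
√(3469 + D) = √(3469 - 317) = √3152 = 4*√197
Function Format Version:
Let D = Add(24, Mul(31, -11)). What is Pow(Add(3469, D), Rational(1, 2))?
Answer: Mul(4, Pow(197, Rational(1, 2))) ≈ 56.143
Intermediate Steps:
D = -317 (D = Add(24, -341) = -317)
Pow(Add(3469, D), Rational(1, 2)) = Pow(Add(3469, -317), Rational(1, 2)) = Pow(3152, Rational(1, 2)) = Mul(4, Pow(197, Rational(1, 2)))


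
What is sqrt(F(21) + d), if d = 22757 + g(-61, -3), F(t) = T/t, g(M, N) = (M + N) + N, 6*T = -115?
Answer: 5*sqrt(1600942)/42 ≈ 150.63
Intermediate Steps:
T = -115/6 (T = (1/6)*(-115) = -115/6 ≈ -19.167)
g(M, N) = M + 2*N
F(t) = -115/(6*t)
d = 22690 (d = 22757 + (-61 + 2*(-3)) = 22757 + (-61 - 6) = 22757 - 67 = 22690)
sqrt(F(21) + d) = sqrt(-115/6/21 + 22690) = sqrt(-115/6*1/21 + 22690) = sqrt(-115/126 + 22690) = sqrt(2858825/126) = 5*sqrt(1600942)/42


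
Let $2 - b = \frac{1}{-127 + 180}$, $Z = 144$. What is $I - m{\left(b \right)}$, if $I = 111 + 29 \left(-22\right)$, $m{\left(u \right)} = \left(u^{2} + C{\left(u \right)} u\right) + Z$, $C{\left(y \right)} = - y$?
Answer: $-671$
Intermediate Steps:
$b = \frac{105}{53}$ ($b = 2 - \frac{1}{-127 + 180} = 2 - \frac{1}{53} = \frac{105}{53} \approx 1.9811$)
$m{\left(u \right)} = 144$ ($m{\left(u \right)} = \left(u^{2} + - u u\right) + 144 = \left(u^{2} - u^{2}\right) + 144 = 0 + 144 = 144$)
$I = -527$ ($I = 111 - 638 = -527$)
$I - m{\left(b \right)} = -527 - 144 = -671$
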